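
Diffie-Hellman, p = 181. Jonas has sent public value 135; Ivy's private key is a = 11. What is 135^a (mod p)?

Shared key K = 135^11 mod 181.
135^1 ≡ 135 (mod 181)
135^2 = (135^1)^2 ≡ 135^2 = 18225 ≡ 125 (mod 181)
135^4 = (135^2)^2 ≡ 125^2 = 15625 ≡ 59 (mod 181)
135^8 = (135^4)^2 ≡ 59^2 = 3481 ≡ 42 (mod 181)
135^11 = 135^8 · 135^2 · 135^1 ≡ 42 · 125 · 135 ≡ 135 (mod 181).

135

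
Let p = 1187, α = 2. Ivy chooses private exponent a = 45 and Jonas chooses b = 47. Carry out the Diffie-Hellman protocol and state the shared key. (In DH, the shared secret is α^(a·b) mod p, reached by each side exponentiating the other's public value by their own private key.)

Ivy sends A = α^a mod p = 2^45 mod 1187.
2^1 ≡ 2 (mod 1187)
2^2 = (2^1)^2 ≡ 2^2 = 4 ≡ 4 (mod 1187)
2^4 = (2^2)^2 ≡ 4^2 = 16 ≡ 16 (mod 1187)
2^8 = (2^4)^2 ≡ 16^2 = 256 ≡ 256 (mod 1187)
2^16 = (2^8)^2 ≡ 256^2 = 65536 ≡ 251 (mod 1187)
2^32 = (2^16)^2 ≡ 251^2 = 63001 ≡ 90 (mod 1187)
2^45 = 2^32 · 2^8 · 2^4 · 2^1 ≡ 90 · 256 · 16 · 2 ≡ 153 (mod 1187).
So A = 153. Jonas then computes K = A^b mod p = 153^47 mod 1187.
153^1 ≡ 153 (mod 1187)
153^2 = (153^1)^2 ≡ 153^2 = 23409 ≡ 856 (mod 1187)
153^4 = (153^2)^2 ≡ 856^2 = 732736 ≡ 357 (mod 1187)
153^8 = (153^4)^2 ≡ 357^2 = 127449 ≡ 440 (mod 1187)
153^16 = (153^8)^2 ≡ 440^2 = 193600 ≡ 119 (mod 1187)
153^32 = (153^16)^2 ≡ 119^2 = 14161 ≡ 1104 (mod 1187)
153^47 = 153^32 · 153^8 · 153^4 · 153^2 · 153^1 ≡ 1104 · 440 · 357 · 856 · 153 ≡ 463 (mod 1187).

463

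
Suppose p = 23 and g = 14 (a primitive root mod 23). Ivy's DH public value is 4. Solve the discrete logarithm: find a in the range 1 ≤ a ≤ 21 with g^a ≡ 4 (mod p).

Try successive powers of 14 modulo 23:
14^1 ≡ 14
14^2 ≡ 12
14^3 ≡ 7
14^4 ≡ 6
14^5 ≡ 15
14^6 ≡ 3
14^7 ≡ 19
14^8 ≡ 13
14^9 ≡ 21
14^10 ≡ 18
14^11 ≡ 22
14^12 ≡ 9
14^13 ≡ 11
14^14 ≡ 16
14^15 ≡ 17
14^16 ≡ 8
14^17 ≡ 20
14^18 ≡ 4
Found: a = 18.

18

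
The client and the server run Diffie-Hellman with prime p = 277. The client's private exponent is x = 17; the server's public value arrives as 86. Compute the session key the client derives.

63

Shared key K = 86^17 mod 277.
86^1 ≡ 86 (mod 277)
86^2 = (86^1)^2 ≡ 86^2 = 7396 ≡ 194 (mod 277)
86^4 = (86^2)^2 ≡ 194^2 = 37636 ≡ 241 (mod 277)
86^8 = (86^4)^2 ≡ 241^2 = 58081 ≡ 188 (mod 277)
86^16 = (86^8)^2 ≡ 188^2 = 35344 ≡ 165 (mod 277)
86^17 = 86^16 · 86^1 ≡ 165 · 86 ≡ 63 (mod 277).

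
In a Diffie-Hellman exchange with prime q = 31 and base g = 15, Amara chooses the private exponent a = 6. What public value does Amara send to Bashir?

16

Public value = 15^6 (mod 31).
15^1 ≡ 15 (mod 31)
15^2 = (15^1)^2 ≡ 15^2 = 225 ≡ 8 (mod 31)
15^4 = (15^2)^2 ≡ 8^2 = 64 ≡ 2 (mod 31)
15^6 = 15^4 · 15^2 ≡ 2 · 8 ≡ 16 (mod 31).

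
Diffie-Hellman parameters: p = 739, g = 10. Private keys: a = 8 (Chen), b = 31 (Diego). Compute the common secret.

Diego sends B = g^b mod p = 10^31 mod 739.
10^1 ≡ 10 (mod 739)
10^2 = (10^1)^2 ≡ 10^2 = 100 ≡ 100 (mod 739)
10^4 = (10^2)^2 ≡ 100^2 = 10000 ≡ 393 (mod 739)
10^8 = (10^4)^2 ≡ 393^2 = 154449 ≡ 737 (mod 739)
10^16 = (10^8)^2 ≡ 737^2 = 543169 ≡ 4 (mod 739)
10^31 = 10^16 · 10^8 · 10^4 · 10^2 · 10^1 ≡ 4 · 737 · 393 · 100 · 10 ≡ 445 (mod 739).
So B = 445. Chen then computes K = B^a mod p = 445^8 mod 739.
445^1 ≡ 445 (mod 739)
445^2 = (445^1)^2 ≡ 445^2 = 198025 ≡ 712 (mod 739)
445^4 = (445^2)^2 ≡ 712^2 = 506944 ≡ 729 (mod 739)
445^8 = (445^4)^2 ≡ 729^2 = 531441 ≡ 100 (mod 739)

100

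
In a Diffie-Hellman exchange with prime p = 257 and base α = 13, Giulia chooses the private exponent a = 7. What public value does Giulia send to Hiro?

168

Public value = 13^7 (mod 257).
13^1 ≡ 13 (mod 257)
13^2 = (13^1)^2 ≡ 13^2 = 169 ≡ 169 (mod 257)
13^4 = (13^2)^2 ≡ 169^2 = 28561 ≡ 34 (mod 257)
13^7 = 13^4 · 13^2 · 13^1 ≡ 34 · 169 · 13 ≡ 168 (mod 257).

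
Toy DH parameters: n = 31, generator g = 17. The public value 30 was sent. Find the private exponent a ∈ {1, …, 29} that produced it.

Try successive powers of 17 modulo 31:
17^1 ≡ 17
17^2 ≡ 10
17^3 ≡ 15
17^4 ≡ 7
17^5 ≡ 26
17^6 ≡ 8
17^7 ≡ 12
17^8 ≡ 18
17^9 ≡ 27
17^10 ≡ 25
17^11 ≡ 22
17^12 ≡ 2
17^13 ≡ 3
17^14 ≡ 20
17^15 ≡ 30
Found: a = 15.

15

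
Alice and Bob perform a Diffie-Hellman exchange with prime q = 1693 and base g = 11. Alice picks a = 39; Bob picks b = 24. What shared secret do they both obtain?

196

Alice sends A = g^a mod q = 11^39 mod 1693.
11^1 ≡ 11 (mod 1693)
11^2 = (11^1)^2 ≡ 11^2 = 121 ≡ 121 (mod 1693)
11^4 = (11^2)^2 ≡ 121^2 = 14641 ≡ 1097 (mod 1693)
11^8 = (11^4)^2 ≡ 1097^2 = 1203409 ≡ 1379 (mod 1693)
11^16 = (11^8)^2 ≡ 1379^2 = 1901641 ≡ 402 (mod 1693)
11^32 = (11^16)^2 ≡ 402^2 = 161604 ≡ 769 (mod 1693)
11^39 = 11^32 · 11^4 · 11^2 · 11^1 ≡ 769 · 1097 · 121 · 11 ≡ 981 (mod 1693).
So A = 981. Bob then computes K = A^b mod q = 981^24 mod 1693.
981^1 ≡ 981 (mod 1693)
981^2 = (981^1)^2 ≡ 981^2 = 962361 ≡ 737 (mod 1693)
981^4 = (981^2)^2 ≡ 737^2 = 543169 ≡ 1409 (mod 1693)
981^8 = (981^4)^2 ≡ 1409^2 = 1985281 ≡ 1085 (mod 1693)
981^16 = (981^8)^2 ≡ 1085^2 = 1177225 ≡ 590 (mod 1693)
981^24 = 981^16 · 981^8 ≡ 590 · 1085 ≡ 196 (mod 1693).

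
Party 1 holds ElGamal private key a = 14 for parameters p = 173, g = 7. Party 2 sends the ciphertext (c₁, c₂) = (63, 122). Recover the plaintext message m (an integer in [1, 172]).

148

Shared mask s = c₁^a mod p = 63^14 mod 173.
63^1 ≡ 63 (mod 173)
63^2 = (63^1)^2 ≡ 63^2 = 3969 ≡ 163 (mod 173)
63^4 = (63^2)^2 ≡ 163^2 = 26569 ≡ 100 (mod 173)
63^8 = (63^4)^2 ≡ 100^2 = 10000 ≡ 139 (mod 173)
63^14 = 63^8 · 63^4 · 63^2 ≡ 139 · 100 · 163 ≡ 92 (mod 173).
So s = 92; s⁻¹ ≡ 126 (mod 173).
m = c₂ · s⁻¹ mod 173 = 122 · 126 mod 173 = 148.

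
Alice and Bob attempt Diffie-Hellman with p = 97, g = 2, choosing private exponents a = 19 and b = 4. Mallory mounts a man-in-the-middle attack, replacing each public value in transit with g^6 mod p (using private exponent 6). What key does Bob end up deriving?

Bob receives Mallory's public value M = 2^6 mod 97 instead of the honest one.
2^1 ≡ 2 (mod 97)
2^2 = (2^1)^2 ≡ 2^2 = 4 ≡ 4 (mod 97)
2^4 = (2^2)^2 ≡ 4^2 = 16 ≡ 16 (mod 97)
2^6 = 2^4 · 2^2 ≡ 16 · 4 ≡ 64 (mod 97).
So M = 64. Bob computes K = M^4 mod 97.
64^1 ≡ 64 (mod 97)
64^2 = (64^1)^2 ≡ 64^2 = 4096 ≡ 22 (mod 97)
64^4 = (64^2)^2 ≡ 22^2 = 484 ≡ 96 (mod 97)

96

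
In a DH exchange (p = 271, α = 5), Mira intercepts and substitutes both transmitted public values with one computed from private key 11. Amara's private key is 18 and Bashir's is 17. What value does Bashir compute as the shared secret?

Bashir receives Mira's public value M = 5^11 mod 271 instead of the honest one.
5^1 ≡ 5 (mod 271)
5^2 = (5^1)^2 ≡ 5^2 = 25 ≡ 25 (mod 271)
5^4 = (5^2)^2 ≡ 25^2 = 625 ≡ 83 (mod 271)
5^8 = (5^4)^2 ≡ 83^2 = 6889 ≡ 114 (mod 271)
5^11 = 5^8 · 5^2 · 5^1 ≡ 114 · 25 · 5 ≡ 158 (mod 271).
So M = 158. Bashir computes K = M^17 mod 271.
158^1 ≡ 158 (mod 271)
158^2 = (158^1)^2 ≡ 158^2 = 24964 ≡ 32 (mod 271)
158^4 = (158^2)^2 ≡ 32^2 = 1024 ≡ 211 (mod 271)
158^8 = (158^4)^2 ≡ 211^2 = 44521 ≡ 77 (mod 271)
158^16 = (158^8)^2 ≡ 77^2 = 5929 ≡ 238 (mod 271)
158^17 = 158^16 · 158^1 ≡ 238 · 158 ≡ 206 (mod 271).

206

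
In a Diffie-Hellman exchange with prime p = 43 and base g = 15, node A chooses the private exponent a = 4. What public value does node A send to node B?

14

Public value = 15^4 mod 43.
15^1 ≡ 15 (mod 43)
15^2 = (15^1)^2 ≡ 15^2 = 225 ≡ 10 (mod 43)
15^4 = (15^2)^2 ≡ 10^2 = 100 ≡ 14 (mod 43)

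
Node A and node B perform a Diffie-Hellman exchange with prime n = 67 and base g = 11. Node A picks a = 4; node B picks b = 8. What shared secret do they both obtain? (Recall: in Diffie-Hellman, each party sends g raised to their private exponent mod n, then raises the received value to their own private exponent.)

Node B sends B = g^b mod n = 11^8 mod 67.
11^1 ≡ 11 (mod 67)
11^2 = (11^1)^2 ≡ 11^2 = 121 ≡ 54 (mod 67)
11^4 = (11^2)^2 ≡ 54^2 = 2916 ≡ 35 (mod 67)
11^8 = (11^4)^2 ≡ 35^2 = 1225 ≡ 19 (mod 67)
So B = 19. Node A then computes K = B^a mod n = 19^4 mod 67.
19^1 ≡ 19 (mod 67)
19^2 = (19^1)^2 ≡ 19^2 = 361 ≡ 26 (mod 67)
19^4 = (19^2)^2 ≡ 26^2 = 676 ≡ 6 (mod 67)

6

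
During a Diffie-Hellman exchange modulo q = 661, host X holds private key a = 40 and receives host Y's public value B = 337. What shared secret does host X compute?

Shared key K = 337^40 mod 661.
337^1 ≡ 337 (mod 661)
337^2 = (337^1)^2 ≡ 337^2 = 113569 ≡ 538 (mod 661)
337^4 = (337^2)^2 ≡ 538^2 = 289444 ≡ 587 (mod 661)
337^8 = (337^4)^2 ≡ 587^2 = 344569 ≡ 188 (mod 661)
337^16 = (337^8)^2 ≡ 188^2 = 35344 ≡ 311 (mod 661)
337^32 = (337^16)^2 ≡ 311^2 = 96721 ≡ 215 (mod 661)
337^40 = 337^32 · 337^8 ≡ 215 · 188 ≡ 99 (mod 661).

99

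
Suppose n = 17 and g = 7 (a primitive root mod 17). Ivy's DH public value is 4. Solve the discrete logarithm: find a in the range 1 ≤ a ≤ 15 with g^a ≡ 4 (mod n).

Try successive powers of 7 modulo 17:
7^1 ≡ 7
7^2 ≡ 15
7^3 ≡ 3
7^4 ≡ 4
Found: a = 4.

4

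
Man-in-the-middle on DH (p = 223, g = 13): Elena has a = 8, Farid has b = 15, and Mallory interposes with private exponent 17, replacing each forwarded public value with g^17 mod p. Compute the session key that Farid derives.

118

Farid receives Mallory's public value M = 13^17 mod 223 instead of the honest one.
13^1 ≡ 13 (mod 223)
13^2 = (13^1)^2 ≡ 13^2 = 169 ≡ 169 (mod 223)
13^4 = (13^2)^2 ≡ 169^2 = 28561 ≡ 17 (mod 223)
13^8 = (13^4)^2 ≡ 17^2 = 289 ≡ 66 (mod 223)
13^16 = (13^8)^2 ≡ 66^2 = 4356 ≡ 119 (mod 223)
13^17 = 13^16 · 13^1 ≡ 119 · 13 ≡ 209 (mod 223).
So M = 209. Farid computes K = M^15 mod 223.
209^1 ≡ 209 (mod 223)
209^2 = (209^1)^2 ≡ 209^2 = 43681 ≡ 196 (mod 223)
209^4 = (209^2)^2 ≡ 196^2 = 38416 ≡ 60 (mod 223)
209^8 = (209^4)^2 ≡ 60^2 = 3600 ≡ 32 (mod 223)
209^15 = 209^8 · 209^4 · 209^2 · 209^1 ≡ 32 · 60 · 196 · 209 ≡ 118 (mod 223).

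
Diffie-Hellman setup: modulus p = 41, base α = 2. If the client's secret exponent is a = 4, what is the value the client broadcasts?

Public value = 2^{4} \pmod{41}.
2^1 ≡ 2 (mod 41)
2^2 = (2^1)^2 ≡ 2^2 = 4 ≡ 4 (mod 41)
2^4 = (2^2)^2 ≡ 4^2 = 16 ≡ 16 (mod 41)

16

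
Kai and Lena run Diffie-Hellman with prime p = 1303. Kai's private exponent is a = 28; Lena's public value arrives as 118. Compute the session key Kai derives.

Shared key K = 118^28 mod 1303.
118^1 ≡ 118 (mod 1303)
118^2 = (118^1)^2 ≡ 118^2 = 13924 ≡ 894 (mod 1303)
118^4 = (118^2)^2 ≡ 894^2 = 799236 ≡ 497 (mod 1303)
118^8 = (118^4)^2 ≡ 497^2 = 247009 ≡ 742 (mod 1303)
118^16 = (118^8)^2 ≡ 742^2 = 550564 ≡ 698 (mod 1303)
118^28 = 118^16 · 118^8 · 118^4 ≡ 698 · 742 · 497 ≡ 511 (mod 1303).

511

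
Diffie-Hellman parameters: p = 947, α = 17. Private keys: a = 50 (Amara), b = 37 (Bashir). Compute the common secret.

Bashir sends B = α^b mod p = 17^37 mod 947.
17^1 ≡ 17 (mod 947)
17^2 = (17^1)^2 ≡ 17^2 = 289 ≡ 289 (mod 947)
17^4 = (17^2)^2 ≡ 289^2 = 83521 ≡ 185 (mod 947)
17^8 = (17^4)^2 ≡ 185^2 = 34225 ≡ 133 (mod 947)
17^16 = (17^8)^2 ≡ 133^2 = 17689 ≡ 643 (mod 947)
17^32 = (17^16)^2 ≡ 643^2 = 413449 ≡ 557 (mod 947)
17^37 = 17^32 · 17^4 · 17^1 ≡ 557 · 185 · 17 ≡ 762 (mod 947).
So B = 762. Amara then computes K = B^a mod p = 762^50 mod 947.
762^1 ≡ 762 (mod 947)
762^2 = (762^1)^2 ≡ 762^2 = 580644 ≡ 133 (mod 947)
762^4 = (762^2)^2 ≡ 133^2 = 17689 ≡ 643 (mod 947)
762^8 = (762^4)^2 ≡ 643^2 = 413449 ≡ 557 (mod 947)
762^16 = (762^8)^2 ≡ 557^2 = 310249 ≡ 580 (mod 947)
762^32 = (762^16)^2 ≡ 580^2 = 336400 ≡ 215 (mod 947)
762^50 = 762^32 · 762^16 · 762^2 ≡ 215 · 580 · 133 ≡ 289 (mod 947).

289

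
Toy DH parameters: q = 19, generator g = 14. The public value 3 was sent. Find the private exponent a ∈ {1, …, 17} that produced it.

7

Try successive powers of 14 modulo 19:
14^1 ≡ 14
14^2 ≡ 6
14^3 ≡ 8
14^4 ≡ 17
14^5 ≡ 10
14^6 ≡ 7
14^7 ≡ 3
Found: a = 7.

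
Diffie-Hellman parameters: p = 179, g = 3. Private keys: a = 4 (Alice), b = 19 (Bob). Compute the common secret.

173

Alice sends A = g^a mod p = 3^4 mod 179.
3^1 ≡ 3 (mod 179)
3^2 = (3^1)^2 ≡ 3^2 = 9 ≡ 9 (mod 179)
3^4 = (3^2)^2 ≡ 9^2 = 81 ≡ 81 (mod 179)
So A = 81. Bob then computes K = A^b mod p = 81^19 mod 179.
81^1 ≡ 81 (mod 179)
81^2 = (81^1)^2 ≡ 81^2 = 6561 ≡ 117 (mod 179)
81^4 = (81^2)^2 ≡ 117^2 = 13689 ≡ 85 (mod 179)
81^8 = (81^4)^2 ≡ 85^2 = 7225 ≡ 65 (mod 179)
81^16 = (81^8)^2 ≡ 65^2 = 4225 ≡ 108 (mod 179)
81^19 = 81^16 · 81^2 · 81^1 ≡ 108 · 117 · 81 ≡ 173 (mod 179).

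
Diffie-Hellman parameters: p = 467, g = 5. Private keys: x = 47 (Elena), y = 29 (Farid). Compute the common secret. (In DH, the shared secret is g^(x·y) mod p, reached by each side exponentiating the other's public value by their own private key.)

190

Elena sends A = g^x mod p = 5^47 mod 467.
5^1 ≡ 5 (mod 467)
5^2 = (5^1)^2 ≡ 5^2 = 25 ≡ 25 (mod 467)
5^4 = (5^2)^2 ≡ 25^2 = 625 ≡ 158 (mod 467)
5^8 = (5^4)^2 ≡ 158^2 = 24964 ≡ 213 (mod 467)
5^16 = (5^8)^2 ≡ 213^2 = 45369 ≡ 70 (mod 467)
5^32 = (5^16)^2 ≡ 70^2 = 4900 ≡ 230 (mod 467)
5^47 = 5^32 · 5^8 · 5^4 · 5^2 · 5^1 ≡ 230 · 213 · 158 · 25 · 5 ≡ 418 (mod 467).
So A = 418. Farid then computes K = A^y mod p = 418^29 mod 467.
418^1 ≡ 418 (mod 467)
418^2 = (418^1)^2 ≡ 418^2 = 174724 ≡ 66 (mod 467)
418^4 = (418^2)^2 ≡ 66^2 = 4356 ≡ 153 (mod 467)
418^8 = (418^4)^2 ≡ 153^2 = 23409 ≡ 59 (mod 467)
418^16 = (418^8)^2 ≡ 59^2 = 3481 ≡ 212 (mod 467)
418^29 = 418^16 · 418^8 · 418^4 · 418^1 ≡ 212 · 59 · 153 · 418 ≡ 190 (mod 467).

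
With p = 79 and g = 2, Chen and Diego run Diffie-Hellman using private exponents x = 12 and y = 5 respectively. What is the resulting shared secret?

Chen sends A = g^x mod p = 2^12 mod 79.
2^1 ≡ 2 (mod 79)
2^2 = (2^1)^2 ≡ 2^2 = 4 ≡ 4 (mod 79)
2^4 = (2^2)^2 ≡ 4^2 = 16 ≡ 16 (mod 79)
2^8 = (2^4)^2 ≡ 16^2 = 256 ≡ 19 (mod 79)
2^12 = 2^8 · 2^4 ≡ 19 · 16 ≡ 67 (mod 79).
So A = 67. Diego then computes K = A^y mod p = 67^5 mod 79.
67^1 ≡ 67 (mod 79)
67^2 = (67^1)^2 ≡ 67^2 = 4489 ≡ 65 (mod 79)
67^4 = (67^2)^2 ≡ 65^2 = 4225 ≡ 38 (mod 79)
67^5 = 67^4 · 67^1 ≡ 38 · 67 ≡ 18 (mod 79).

18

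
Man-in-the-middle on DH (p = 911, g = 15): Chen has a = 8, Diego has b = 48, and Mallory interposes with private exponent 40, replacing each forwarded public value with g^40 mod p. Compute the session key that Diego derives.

Diego receives Mallory's public value M = 15^40 mod 911 instead of the honest one.
15^1 ≡ 15 (mod 911)
15^2 = (15^1)^2 ≡ 15^2 = 225 ≡ 225 (mod 911)
15^4 = (15^2)^2 ≡ 225^2 = 50625 ≡ 520 (mod 911)
15^8 = (15^4)^2 ≡ 520^2 = 270400 ≡ 744 (mod 911)
15^16 = (15^8)^2 ≡ 744^2 = 553536 ≡ 559 (mod 911)
15^32 = (15^16)^2 ≡ 559^2 = 312481 ≡ 8 (mod 911)
15^40 = 15^32 · 15^8 ≡ 8 · 744 ≡ 486 (mod 911).
So M = 486. Diego computes K = M^48 mod 911.
486^1 ≡ 486 (mod 911)
486^2 = (486^1)^2 ≡ 486^2 = 236196 ≡ 247 (mod 911)
486^4 = (486^2)^2 ≡ 247^2 = 61009 ≡ 883 (mod 911)
486^8 = (486^4)^2 ≡ 883^2 = 779689 ≡ 784 (mod 911)
486^16 = (486^8)^2 ≡ 784^2 = 614656 ≡ 642 (mod 911)
486^32 = (486^16)^2 ≡ 642^2 = 412164 ≡ 392 (mod 911)
486^48 = 486^32 · 486^16 ≡ 392 · 642 ≡ 228 (mod 911).

228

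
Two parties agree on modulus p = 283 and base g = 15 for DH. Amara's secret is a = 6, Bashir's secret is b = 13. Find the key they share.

Bashir sends B = g^b mod p = 15^13 mod 283.
15^1 ≡ 15 (mod 283)
15^2 = (15^1)^2 ≡ 15^2 = 225 ≡ 225 (mod 283)
15^4 = (15^2)^2 ≡ 225^2 = 50625 ≡ 251 (mod 283)
15^8 = (15^4)^2 ≡ 251^2 = 63001 ≡ 175 (mod 283)
15^13 = 15^8 · 15^4 · 15^1 ≡ 175 · 251 · 15 ≡ 51 (mod 283).
So B = 51. Amara then computes K = B^a mod p = 51^6 mod 283.
51^1 ≡ 51 (mod 283)
51^2 = (51^1)^2 ≡ 51^2 = 2601 ≡ 54 (mod 283)
51^4 = (51^2)^2 ≡ 54^2 = 2916 ≡ 86 (mod 283)
51^6 = 51^4 · 51^2 ≡ 86 · 54 ≡ 116 (mod 283).

116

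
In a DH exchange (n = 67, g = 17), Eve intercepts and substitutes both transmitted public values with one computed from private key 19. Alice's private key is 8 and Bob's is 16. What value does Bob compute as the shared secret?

Bob receives Eve's public value M = 17^19 mod 67 instead of the honest one.
17^1 ≡ 17 (mod 67)
17^2 = (17^1)^2 ≡ 17^2 = 289 ≡ 21 (mod 67)
17^4 = (17^2)^2 ≡ 21^2 = 441 ≡ 39 (mod 67)
17^8 = (17^4)^2 ≡ 39^2 = 1521 ≡ 47 (mod 67)
17^16 = (17^8)^2 ≡ 47^2 = 2209 ≡ 65 (mod 67)
17^19 = 17^16 · 17^2 · 17^1 ≡ 65 · 21 · 17 ≡ 23 (mod 67).
So M = 23. Bob computes K = M^16 mod 67.
23^1 ≡ 23 (mod 67)
23^2 = (23^1)^2 ≡ 23^2 = 529 ≡ 60 (mod 67)
23^4 = (23^2)^2 ≡ 60^2 = 3600 ≡ 49 (mod 67)
23^8 = (23^4)^2 ≡ 49^2 = 2401 ≡ 56 (mod 67)
23^16 = (23^8)^2 ≡ 56^2 = 3136 ≡ 54 (mod 67)

54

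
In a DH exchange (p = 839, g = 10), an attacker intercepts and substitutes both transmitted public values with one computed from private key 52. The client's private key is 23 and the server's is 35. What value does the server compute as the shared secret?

The server receives an attacker's public value M = 10^52 mod 839 instead of the honest one.
10^1 ≡ 10 (mod 839)
10^2 = (10^1)^2 ≡ 10^2 = 100 ≡ 100 (mod 839)
10^4 = (10^2)^2 ≡ 100^2 = 10000 ≡ 771 (mod 839)
10^8 = (10^4)^2 ≡ 771^2 = 594441 ≡ 429 (mod 839)
10^16 = (10^8)^2 ≡ 429^2 = 184041 ≡ 300 (mod 839)
10^32 = (10^16)^2 ≡ 300^2 = 90000 ≡ 227 (mod 839)
10^52 = 10^32 · 10^16 · 10^4 ≡ 227 · 300 · 771 ≡ 480 (mod 839).
So M = 480. The server computes K = M^35 mod 839.
480^1 ≡ 480 (mod 839)
480^2 = (480^1)^2 ≡ 480^2 = 230400 ≡ 514 (mod 839)
480^4 = (480^2)^2 ≡ 514^2 = 264196 ≡ 750 (mod 839)
480^8 = (480^4)^2 ≡ 750^2 = 562500 ≡ 370 (mod 839)
480^16 = (480^8)^2 ≡ 370^2 = 136900 ≡ 143 (mod 839)
480^32 = (480^16)^2 ≡ 143^2 = 20449 ≡ 313 (mod 839)
480^35 = 480^32 · 480^2 · 480^1 ≡ 313 · 514 · 480 ≡ 122 (mod 839).

122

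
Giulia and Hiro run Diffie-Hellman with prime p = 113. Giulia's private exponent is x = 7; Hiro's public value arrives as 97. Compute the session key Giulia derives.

Shared key K = 97^7 mod 113.
97^1 ≡ 97 (mod 113)
97^2 = (97^1)^2 ≡ 97^2 = 9409 ≡ 30 (mod 113)
97^4 = (97^2)^2 ≡ 30^2 = 900 ≡ 109 (mod 113)
97^7 = 97^4 · 97^2 · 97^1 ≡ 109 · 30 · 97 ≡ 112 (mod 113).

112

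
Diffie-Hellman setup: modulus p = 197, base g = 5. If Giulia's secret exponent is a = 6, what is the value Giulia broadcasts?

62

Public value = 5^6 mod 197.
5^1 ≡ 5 (mod 197)
5^2 = (5^1)^2 ≡ 5^2 = 25 ≡ 25 (mod 197)
5^4 = (5^2)^2 ≡ 25^2 = 625 ≡ 34 (mod 197)
5^6 = 5^4 · 5^2 ≡ 34 · 25 ≡ 62 (mod 197).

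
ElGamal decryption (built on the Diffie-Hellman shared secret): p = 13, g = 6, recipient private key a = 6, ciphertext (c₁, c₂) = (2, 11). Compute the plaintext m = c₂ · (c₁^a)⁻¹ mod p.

2

Shared mask s = c₁^a mod p = 2^6 mod 13.
2^1 ≡ 2 (mod 13)
2^2 = (2^1)^2 ≡ 2^2 = 4 ≡ 4 (mod 13)
2^4 = (2^2)^2 ≡ 4^2 = 16 ≡ 3 (mod 13)
2^6 = 2^4 · 2^2 ≡ 3 · 4 ≡ 12 (mod 13).
So s = 12; s⁻¹ ≡ 12 (mod 13).
m = c₂ · s⁻¹ mod 13 = 11 · 12 mod 13 = 2.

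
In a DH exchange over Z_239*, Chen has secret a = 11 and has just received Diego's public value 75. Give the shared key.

36

Shared key K = 75^11 mod 239.
75^1 ≡ 75 (mod 239)
75^2 = (75^1)^2 ≡ 75^2 = 5625 ≡ 128 (mod 239)
75^4 = (75^2)^2 ≡ 128^2 = 16384 ≡ 132 (mod 239)
75^8 = (75^4)^2 ≡ 132^2 = 17424 ≡ 216 (mod 239)
75^11 = 75^8 · 75^2 · 75^1 ≡ 216 · 128 · 75 ≡ 36 (mod 239).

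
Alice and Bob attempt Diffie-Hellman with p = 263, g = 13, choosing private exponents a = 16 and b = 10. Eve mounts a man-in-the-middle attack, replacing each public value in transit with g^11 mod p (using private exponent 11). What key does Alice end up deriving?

Alice receives Eve's public value M = 13^11 mod 263 instead of the honest one.
13^1 ≡ 13 (mod 263)
13^2 = (13^1)^2 ≡ 13^2 = 169 ≡ 169 (mod 263)
13^4 = (13^2)^2 ≡ 169^2 = 28561 ≡ 157 (mod 263)
13^8 = (13^4)^2 ≡ 157^2 = 24649 ≡ 190 (mod 263)
13^11 = 13^8 · 13^2 · 13^1 ≡ 190 · 169 · 13 ≡ 49 (mod 263).
So M = 49. Alice computes K = M^16 mod 263.
49^1 ≡ 49 (mod 263)
49^2 = (49^1)^2 ≡ 49^2 = 2401 ≡ 34 (mod 263)
49^4 = (49^2)^2 ≡ 34^2 = 1156 ≡ 104 (mod 263)
49^8 = (49^4)^2 ≡ 104^2 = 10816 ≡ 33 (mod 263)
49^16 = (49^8)^2 ≡ 33^2 = 1089 ≡ 37 (mod 263)

37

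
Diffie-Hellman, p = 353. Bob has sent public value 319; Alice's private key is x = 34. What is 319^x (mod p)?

16

Shared key K = 319^34 mod 353.
319^1 ≡ 319 (mod 353)
319^2 = (319^1)^2 ≡ 319^2 = 101761 ≡ 97 (mod 353)
319^4 = (319^2)^2 ≡ 97^2 = 9409 ≡ 231 (mod 353)
319^8 = (319^4)^2 ≡ 231^2 = 53361 ≡ 58 (mod 353)
319^16 = (319^8)^2 ≡ 58^2 = 3364 ≡ 187 (mod 353)
319^32 = (319^16)^2 ≡ 187^2 = 34969 ≡ 22 (mod 353)
319^34 = 319^32 · 319^2 ≡ 22 · 97 ≡ 16 (mod 353).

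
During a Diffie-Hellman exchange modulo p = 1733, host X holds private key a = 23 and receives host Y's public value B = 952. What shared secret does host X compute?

Shared key K = 952^23 mod 1733.
952^1 ≡ 952 (mod 1733)
952^2 = (952^1)^2 ≡ 952^2 = 906304 ≡ 1678 (mod 1733)
952^4 = (952^2)^2 ≡ 1678^2 = 2815684 ≡ 1292 (mod 1733)
952^8 = (952^4)^2 ≡ 1292^2 = 1669264 ≡ 385 (mod 1733)
952^16 = (952^8)^2 ≡ 385^2 = 148225 ≡ 920 (mod 1733)
952^23 = 952^16 · 952^4 · 952^2 · 952^1 ≡ 920 · 1292 · 1678 · 952 ≡ 474 (mod 1733).

474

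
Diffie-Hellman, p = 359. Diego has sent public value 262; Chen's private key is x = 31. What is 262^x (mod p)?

306

Shared key K = 262^31 mod 359.
262^1 ≡ 262 (mod 359)
262^2 = (262^1)^2 ≡ 262^2 = 68644 ≡ 75 (mod 359)
262^4 = (262^2)^2 ≡ 75^2 = 5625 ≡ 240 (mod 359)
262^8 = (262^4)^2 ≡ 240^2 = 57600 ≡ 160 (mod 359)
262^16 = (262^8)^2 ≡ 160^2 = 25600 ≡ 111 (mod 359)
262^31 = 262^16 · 262^8 · 262^4 · 262^2 · 262^1 ≡ 111 · 160 · 240 · 75 · 262 ≡ 306 (mod 359).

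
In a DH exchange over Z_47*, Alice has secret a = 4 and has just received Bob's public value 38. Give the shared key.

Shared key K = 38^4 mod 47.
38^1 ≡ 38 (mod 47)
38^2 = (38^1)^2 ≡ 38^2 = 1444 ≡ 34 (mod 47)
38^4 = (38^2)^2 ≡ 34^2 = 1156 ≡ 28 (mod 47)

28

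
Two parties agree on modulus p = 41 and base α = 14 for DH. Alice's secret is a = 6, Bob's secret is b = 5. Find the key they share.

Alice sends A = α^a mod p = 14^6 mod 41.
14^1 ≡ 14 (mod 41)
14^2 = (14^1)^2 ≡ 14^2 = 196 ≡ 32 (mod 41)
14^4 = (14^2)^2 ≡ 32^2 = 1024 ≡ 40 (mod 41)
14^6 = 14^4 · 14^2 ≡ 40 · 32 ≡ 9 (mod 41).
So A = 9. Bob then computes K = A^b mod p = 9^5 mod 41.
9^1 ≡ 9 (mod 41)
9^2 = (9^1)^2 ≡ 9^2 = 81 ≡ 40 (mod 41)
9^4 = (9^2)^2 ≡ 40^2 = 1600 ≡ 1 (mod 41)
9^5 = 9^4 · 9^1 ≡ 1 · 9 ≡ 9 (mod 41).

9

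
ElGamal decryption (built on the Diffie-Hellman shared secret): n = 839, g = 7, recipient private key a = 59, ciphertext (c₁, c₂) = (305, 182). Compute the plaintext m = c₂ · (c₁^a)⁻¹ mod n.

596

Shared mask s = c₁^a mod n = 305^59 mod 839.
305^1 ≡ 305 (mod 839)
305^2 = (305^1)^2 ≡ 305^2 = 93025 ≡ 735 (mod 839)
305^4 = (305^2)^2 ≡ 735^2 = 540225 ≡ 748 (mod 839)
305^8 = (305^4)^2 ≡ 748^2 = 559504 ≡ 730 (mod 839)
305^16 = (305^8)^2 ≡ 730^2 = 532900 ≡ 135 (mod 839)
305^32 = (305^16)^2 ≡ 135^2 = 18225 ≡ 606 (mod 839)
305^59 = 305^32 · 305^16 · 305^8 · 305^2 · 305^1 ≡ 606 · 135 · 730 · 735 · 305 ≡ 127 (mod 839).
So s = 127; s⁻¹ ≡ 621 (mod 839).
m = c₂ · s⁻¹ mod 839 = 182 · 621 mod 839 = 596.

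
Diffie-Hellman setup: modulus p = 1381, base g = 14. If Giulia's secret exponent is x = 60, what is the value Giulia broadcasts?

223

Public value = 14^60 mod 1381.
14^1 ≡ 14 (mod 1381)
14^2 = (14^1)^2 ≡ 14^2 = 196 ≡ 196 (mod 1381)
14^4 = (14^2)^2 ≡ 196^2 = 38416 ≡ 1129 (mod 1381)
14^8 = (14^4)^2 ≡ 1129^2 = 1274641 ≡ 1359 (mod 1381)
14^16 = (14^8)^2 ≡ 1359^2 = 1846881 ≡ 484 (mod 1381)
14^32 = (14^16)^2 ≡ 484^2 = 234256 ≡ 867 (mod 1381)
14^60 = 14^32 · 14^16 · 14^8 · 14^4 ≡ 867 · 484 · 1359 · 1129 ≡ 223 (mod 1381).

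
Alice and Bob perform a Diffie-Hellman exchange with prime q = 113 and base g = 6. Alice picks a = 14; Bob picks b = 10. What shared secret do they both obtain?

98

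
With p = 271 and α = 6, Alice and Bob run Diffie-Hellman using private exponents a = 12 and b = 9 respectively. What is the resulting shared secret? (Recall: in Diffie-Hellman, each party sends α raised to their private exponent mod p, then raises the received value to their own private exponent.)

100

Alice sends A = α^a mod p = 6^12 mod 271.
6^1 ≡ 6 (mod 271)
6^2 = (6^1)^2 ≡ 6^2 = 36 ≡ 36 (mod 271)
6^4 = (6^2)^2 ≡ 36^2 = 1296 ≡ 212 (mod 271)
6^8 = (6^4)^2 ≡ 212^2 = 44944 ≡ 229 (mod 271)
6^12 = 6^8 · 6^4 ≡ 229 · 212 ≡ 39 (mod 271).
So A = 39. Bob then computes K = A^b mod p = 39^9 mod 271.
39^1 ≡ 39 (mod 271)
39^2 = (39^1)^2 ≡ 39^2 = 1521 ≡ 166 (mod 271)
39^4 = (39^2)^2 ≡ 166^2 = 27556 ≡ 185 (mod 271)
39^8 = (39^4)^2 ≡ 185^2 = 34225 ≡ 79 (mod 271)
39^9 = 39^8 · 39^1 ≡ 79 · 39 ≡ 100 (mod 271).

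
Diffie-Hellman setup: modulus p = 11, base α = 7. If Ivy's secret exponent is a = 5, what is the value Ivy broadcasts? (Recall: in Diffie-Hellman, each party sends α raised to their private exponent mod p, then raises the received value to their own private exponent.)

10

Public value = 7^5 mod 11.
7^1 ≡ 7 (mod 11)
7^2 = (7^1)^2 ≡ 7^2 = 49 ≡ 5 (mod 11)
7^4 = (7^2)^2 ≡ 5^2 = 25 ≡ 3 (mod 11)
7^5 = 7^4 · 7^1 ≡ 3 · 7 ≡ 10 (mod 11).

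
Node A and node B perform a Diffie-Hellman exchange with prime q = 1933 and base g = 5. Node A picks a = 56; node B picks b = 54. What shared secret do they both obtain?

62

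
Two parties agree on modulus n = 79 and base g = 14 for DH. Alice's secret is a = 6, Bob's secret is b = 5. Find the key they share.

Alice sends A = g^a mod n = 14^6 mod 79.
14^1 ≡ 14 (mod 79)
14^2 = (14^1)^2 ≡ 14^2 = 196 ≡ 38 (mod 79)
14^4 = (14^2)^2 ≡ 38^2 = 1444 ≡ 22 (mod 79)
14^6 = 14^4 · 14^2 ≡ 22 · 38 ≡ 46 (mod 79).
So A = 46. Bob then computes K = A^b mod n = 46^5 mod 79.
46^1 ≡ 46 (mod 79)
46^2 = (46^1)^2 ≡ 46^2 = 2116 ≡ 62 (mod 79)
46^4 = (46^2)^2 ≡ 62^2 = 3844 ≡ 52 (mod 79)
46^5 = 46^4 · 46^1 ≡ 52 · 46 ≡ 22 (mod 79).

22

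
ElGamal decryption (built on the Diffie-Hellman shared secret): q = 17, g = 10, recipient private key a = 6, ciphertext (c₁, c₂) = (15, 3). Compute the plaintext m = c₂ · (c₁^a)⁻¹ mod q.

Shared mask s = c₁^a mod q = 15^6 mod 17.
15^1 ≡ 15 (mod 17)
15^2 = (15^1)^2 ≡ 15^2 = 225 ≡ 4 (mod 17)
15^4 = (15^2)^2 ≡ 4^2 = 16 ≡ 16 (mod 17)
15^6 = 15^4 · 15^2 ≡ 16 · 4 ≡ 13 (mod 17).
So s = 13; s⁻¹ ≡ 4 (mod 17).
m = c₂ · s⁻¹ mod 17 = 3 · 4 mod 17 = 12.

12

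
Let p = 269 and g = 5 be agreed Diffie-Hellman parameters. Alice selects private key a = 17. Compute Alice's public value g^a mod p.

Public value = 5^17 mod 269.
5^1 ≡ 5 (mod 269)
5^2 = (5^1)^2 ≡ 5^2 = 25 ≡ 25 (mod 269)
5^4 = (5^2)^2 ≡ 25^2 = 625 ≡ 87 (mod 269)
5^8 = (5^4)^2 ≡ 87^2 = 7569 ≡ 37 (mod 269)
5^16 = (5^8)^2 ≡ 37^2 = 1369 ≡ 24 (mod 269)
5^17 = 5^16 · 5^1 ≡ 24 · 5 ≡ 120 (mod 269).

120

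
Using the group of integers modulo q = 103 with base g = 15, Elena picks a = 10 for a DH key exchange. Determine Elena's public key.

82

Public value = 15^{10} \pmod{103}.
15^1 ≡ 15 (mod 103)
15^2 = (15^1)^2 ≡ 15^2 = 225 ≡ 19 (mod 103)
15^4 = (15^2)^2 ≡ 19^2 = 361 ≡ 52 (mod 103)
15^8 = (15^4)^2 ≡ 52^2 = 2704 ≡ 26 (mod 103)
15^10 = 15^8 · 15^2 ≡ 26 · 19 ≡ 82 (mod 103).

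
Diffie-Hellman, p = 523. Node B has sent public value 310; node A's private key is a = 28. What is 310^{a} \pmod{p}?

Shared key K = 310^28 mod 523.
310^1 ≡ 310 (mod 523)
310^2 = (310^1)^2 ≡ 310^2 = 96100 ≡ 391 (mod 523)
310^4 = (310^2)^2 ≡ 391^2 = 152881 ≡ 165 (mod 523)
310^8 = (310^4)^2 ≡ 165^2 = 27225 ≡ 29 (mod 523)
310^16 = (310^8)^2 ≡ 29^2 = 841 ≡ 318 (mod 523)
310^28 = 310^16 · 310^8 · 310^4 ≡ 318 · 29 · 165 ≡ 223 (mod 523).

223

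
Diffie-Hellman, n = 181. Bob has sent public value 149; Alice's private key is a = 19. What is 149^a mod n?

Shared key K = 149^19 mod 181.
149^1 ≡ 149 (mod 181)
149^2 = (149^1)^2 ≡ 149^2 = 22201 ≡ 119 (mod 181)
149^4 = (149^2)^2 ≡ 119^2 = 14161 ≡ 43 (mod 181)
149^8 = (149^4)^2 ≡ 43^2 = 1849 ≡ 39 (mod 181)
149^16 = (149^8)^2 ≡ 39^2 = 1521 ≡ 73 (mod 181)
149^19 = 149^16 · 149^2 · 149^1 ≡ 73 · 119 · 149 ≡ 32 (mod 181).

32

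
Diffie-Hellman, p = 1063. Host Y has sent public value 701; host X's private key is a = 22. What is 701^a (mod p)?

604

Shared key K = 701^22 mod 1063.
701^1 ≡ 701 (mod 1063)
701^2 = (701^1)^2 ≡ 701^2 = 491401 ≡ 295 (mod 1063)
701^4 = (701^2)^2 ≡ 295^2 = 87025 ≡ 922 (mod 1063)
701^8 = (701^4)^2 ≡ 922^2 = 850084 ≡ 747 (mod 1063)
701^16 = (701^8)^2 ≡ 747^2 = 558009 ≡ 997 (mod 1063)
701^22 = 701^16 · 701^4 · 701^2 ≡ 997 · 922 · 295 ≡ 604 (mod 1063).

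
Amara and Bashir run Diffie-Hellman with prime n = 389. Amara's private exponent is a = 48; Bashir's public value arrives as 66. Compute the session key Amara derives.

91

Shared key K = 66^48 mod 389.
66^1 ≡ 66 (mod 389)
66^2 = (66^1)^2 ≡ 66^2 = 4356 ≡ 77 (mod 389)
66^4 = (66^2)^2 ≡ 77^2 = 5929 ≡ 94 (mod 389)
66^8 = (66^4)^2 ≡ 94^2 = 8836 ≡ 278 (mod 389)
66^16 = (66^8)^2 ≡ 278^2 = 77284 ≡ 262 (mod 389)
66^32 = (66^16)^2 ≡ 262^2 = 68644 ≡ 180 (mod 389)
66^48 = 66^32 · 66^16 ≡ 180 · 262 ≡ 91 (mod 389).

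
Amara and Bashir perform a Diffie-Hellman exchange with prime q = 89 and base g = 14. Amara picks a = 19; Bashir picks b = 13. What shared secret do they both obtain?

13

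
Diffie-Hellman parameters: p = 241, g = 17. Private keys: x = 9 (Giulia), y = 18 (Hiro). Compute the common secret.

48

Giulia sends A = g^x mod p = 17^9 mod 241.
17^1 ≡ 17 (mod 241)
17^2 = (17^1)^2 ≡ 17^2 = 289 ≡ 48 (mod 241)
17^4 = (17^2)^2 ≡ 48^2 = 2304 ≡ 135 (mod 241)
17^8 = (17^4)^2 ≡ 135^2 = 18225 ≡ 150 (mod 241)
17^9 = 17^8 · 17^1 ≡ 150 · 17 ≡ 140 (mod 241).
So A = 140. Hiro then computes K = A^y mod p = 140^18 mod 241.
140^1 ≡ 140 (mod 241)
140^2 = (140^1)^2 ≡ 140^2 = 19600 ≡ 79 (mod 241)
140^4 = (140^2)^2 ≡ 79^2 = 6241 ≡ 216 (mod 241)
140^8 = (140^4)^2 ≡ 216^2 = 46656 ≡ 143 (mod 241)
140^16 = (140^8)^2 ≡ 143^2 = 20449 ≡ 205 (mod 241)
140^18 = 140^16 · 140^2 ≡ 205 · 79 ≡ 48 (mod 241).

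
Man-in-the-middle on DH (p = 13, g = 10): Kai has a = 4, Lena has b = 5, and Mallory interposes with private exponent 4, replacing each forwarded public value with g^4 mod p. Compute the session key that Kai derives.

3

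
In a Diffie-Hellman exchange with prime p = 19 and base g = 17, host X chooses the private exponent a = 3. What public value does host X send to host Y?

Public value = 17^{3} \pmod{19}.
17^1 ≡ 17 (mod 19)
17^2 = (17^1)^2 ≡ 17^2 = 289 ≡ 4 (mod 19)
17^3 = 17^2 · 17^1 ≡ 4 · 17 ≡ 11 (mod 19).

11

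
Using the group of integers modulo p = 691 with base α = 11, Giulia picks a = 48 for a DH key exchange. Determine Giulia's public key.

Public value = 11^48 mod 691.
11^1 ≡ 11 (mod 691)
11^2 = (11^1)^2 ≡ 11^2 = 121 ≡ 121 (mod 691)
11^4 = (11^2)^2 ≡ 121^2 = 14641 ≡ 130 (mod 691)
11^8 = (11^4)^2 ≡ 130^2 = 16900 ≡ 316 (mod 691)
11^16 = (11^8)^2 ≡ 316^2 = 99856 ≡ 352 (mod 691)
11^32 = (11^16)^2 ≡ 352^2 = 123904 ≡ 215 (mod 691)
11^48 = 11^32 · 11^16 ≡ 215 · 352 ≡ 361 (mod 691).

361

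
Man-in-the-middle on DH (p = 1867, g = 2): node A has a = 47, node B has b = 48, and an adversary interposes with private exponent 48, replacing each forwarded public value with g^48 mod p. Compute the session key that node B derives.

1714

Node B receives an adversary's public value M = 2^48 mod 1867 instead of the honest one.
2^1 ≡ 2 (mod 1867)
2^2 = (2^1)^2 ≡ 2^2 = 4 ≡ 4 (mod 1867)
2^4 = (2^2)^2 ≡ 4^2 = 16 ≡ 16 (mod 1867)
2^8 = (2^4)^2 ≡ 16^2 = 256 ≡ 256 (mod 1867)
2^16 = (2^8)^2 ≡ 256^2 = 65536 ≡ 191 (mod 1867)
2^32 = (2^16)^2 ≡ 191^2 = 36481 ≡ 1008 (mod 1867)
2^48 = 2^32 · 2^16 ≡ 1008 · 191 ≡ 227 (mod 1867).
So M = 227. Node B computes K = M^48 mod 1867.
227^1 ≡ 227 (mod 1867)
227^2 = (227^1)^2 ≡ 227^2 = 51529 ≡ 1120 (mod 1867)
227^4 = (227^2)^2 ≡ 1120^2 = 1254400 ≡ 1643 (mod 1867)
227^8 = (227^4)^2 ≡ 1643^2 = 2699449 ≡ 1634 (mod 1867)
227^16 = (227^8)^2 ≡ 1634^2 = 2669956 ≡ 146 (mod 1867)
227^32 = (227^16)^2 ≡ 146^2 = 21316 ≡ 779 (mod 1867)
227^48 = 227^32 · 227^16 ≡ 779 · 146 ≡ 1714 (mod 1867).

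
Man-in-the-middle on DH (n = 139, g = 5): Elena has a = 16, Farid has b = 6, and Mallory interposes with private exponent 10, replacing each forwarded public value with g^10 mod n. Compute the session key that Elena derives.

47

Elena receives Mallory's public value M = 5^10 mod 139 instead of the honest one.
5^1 ≡ 5 (mod 139)
5^2 = (5^1)^2 ≡ 5^2 = 25 ≡ 25 (mod 139)
5^4 = (5^2)^2 ≡ 25^2 = 625 ≡ 69 (mod 139)
5^8 = (5^4)^2 ≡ 69^2 = 4761 ≡ 35 (mod 139)
5^10 = 5^8 · 5^2 ≡ 35 · 25 ≡ 41 (mod 139).
So M = 41. Elena computes K = M^16 mod 139.
41^1 ≡ 41 (mod 139)
41^2 = (41^1)^2 ≡ 41^2 = 1681 ≡ 13 (mod 139)
41^4 = (41^2)^2 ≡ 13^2 = 169 ≡ 30 (mod 139)
41^8 = (41^4)^2 ≡ 30^2 = 900 ≡ 66 (mod 139)
41^16 = (41^8)^2 ≡ 66^2 = 4356 ≡ 47 (mod 139)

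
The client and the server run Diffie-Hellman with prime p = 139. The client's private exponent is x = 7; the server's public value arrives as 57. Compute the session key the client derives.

55

Shared key K = 57^7 mod 139.
57^1 ≡ 57 (mod 139)
57^2 = (57^1)^2 ≡ 57^2 = 3249 ≡ 52 (mod 139)
57^4 = (57^2)^2 ≡ 52^2 = 2704 ≡ 63 (mod 139)
57^7 = 57^4 · 57^2 · 57^1 ≡ 63 · 52 · 57 ≡ 55 (mod 139).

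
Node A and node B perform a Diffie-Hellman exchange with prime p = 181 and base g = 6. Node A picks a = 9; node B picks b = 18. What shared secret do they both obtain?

Node A sends A = g^a mod p = 6^9 mod 181.
6^1 ≡ 6 (mod 181)
6^2 = (6^1)^2 ≡ 6^2 = 36 ≡ 36 (mod 181)
6^4 = (6^2)^2 ≡ 36^2 = 1296 ≡ 29 (mod 181)
6^8 = (6^4)^2 ≡ 29^2 = 841 ≡ 117 (mod 181)
6^9 = 6^8 · 6^1 ≡ 117 · 6 ≡ 159 (mod 181).
So A = 159. Node B then computes K = A^b mod p = 159^18 mod 181.
159^1 ≡ 159 (mod 181)
159^2 = (159^1)^2 ≡ 159^2 = 25281 ≡ 122 (mod 181)
159^4 = (159^2)^2 ≡ 122^2 = 14884 ≡ 42 (mod 181)
159^8 = (159^4)^2 ≡ 42^2 = 1764 ≡ 135 (mod 181)
159^16 = (159^8)^2 ≡ 135^2 = 18225 ≡ 125 (mod 181)
159^18 = 159^16 · 159^2 ≡ 125 · 122 ≡ 46 (mod 181).

46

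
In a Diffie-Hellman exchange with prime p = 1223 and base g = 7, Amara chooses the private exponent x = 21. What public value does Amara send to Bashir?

Public value = 7^{21} \pmod{1223}.
7^1 ≡ 7 (mod 1223)
7^2 = (7^1)^2 ≡ 7^2 = 49 ≡ 49 (mod 1223)
7^4 = (7^2)^2 ≡ 49^2 = 2401 ≡ 1178 (mod 1223)
7^8 = (7^4)^2 ≡ 1178^2 = 1387684 ≡ 802 (mod 1223)
7^16 = (7^8)^2 ≡ 802^2 = 643204 ≡ 1129 (mod 1223)
7^21 = 7^16 · 7^4 · 7^1 ≡ 1129 · 1178 · 7 ≡ 258 (mod 1223).

258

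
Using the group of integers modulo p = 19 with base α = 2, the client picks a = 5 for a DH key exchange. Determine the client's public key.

Public value = 2^5 (mod 19).
2^1 ≡ 2 (mod 19)
2^2 = (2^1)^2 ≡ 2^2 = 4 ≡ 4 (mod 19)
2^4 = (2^2)^2 ≡ 4^2 = 16 ≡ 16 (mod 19)
2^5 = 2^4 · 2^1 ≡ 16 · 2 ≡ 13 (mod 19).

13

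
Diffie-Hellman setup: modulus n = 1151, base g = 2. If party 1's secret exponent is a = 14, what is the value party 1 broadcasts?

270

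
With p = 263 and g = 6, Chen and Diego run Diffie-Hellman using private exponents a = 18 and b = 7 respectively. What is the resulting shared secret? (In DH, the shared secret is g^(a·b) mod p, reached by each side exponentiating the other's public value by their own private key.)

233

Chen sends A = g^a mod p = 6^18 mod 263.
6^1 ≡ 6 (mod 263)
6^2 = (6^1)^2 ≡ 6^2 = 36 ≡ 36 (mod 263)
6^4 = (6^2)^2 ≡ 36^2 = 1296 ≡ 244 (mod 263)
6^8 = (6^4)^2 ≡ 244^2 = 59536 ≡ 98 (mod 263)
6^16 = (6^8)^2 ≡ 98^2 = 9604 ≡ 136 (mod 263)
6^18 = 6^16 · 6^2 ≡ 136 · 36 ≡ 162 (mod 263).
So A = 162. Diego then computes K = A^b mod p = 162^7 mod 263.
162^1 ≡ 162 (mod 263)
162^2 = (162^1)^2 ≡ 162^2 = 26244 ≡ 207 (mod 263)
162^4 = (162^2)^2 ≡ 207^2 = 42849 ≡ 243 (mod 263)
162^7 = 162^4 · 162^2 · 162^1 ≡ 243 · 207 · 162 ≡ 233 (mod 263).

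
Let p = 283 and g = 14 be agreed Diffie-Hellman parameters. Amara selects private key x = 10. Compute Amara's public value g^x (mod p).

Public value = 14^10 (mod 283).
14^1 ≡ 14 (mod 283)
14^2 = (14^1)^2 ≡ 14^2 = 196 ≡ 196 (mod 283)
14^4 = (14^2)^2 ≡ 196^2 = 38416 ≡ 211 (mod 283)
14^8 = (14^4)^2 ≡ 211^2 = 44521 ≡ 90 (mod 283)
14^10 = 14^8 · 14^2 ≡ 90 · 196 ≡ 94 (mod 283).

94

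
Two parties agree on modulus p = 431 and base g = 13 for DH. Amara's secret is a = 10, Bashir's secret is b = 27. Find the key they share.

288

Bashir sends B = g^b mod p = 13^27 mod 431.
13^1 ≡ 13 (mod 431)
13^2 = (13^1)^2 ≡ 13^2 = 169 ≡ 169 (mod 431)
13^4 = (13^2)^2 ≡ 169^2 = 28561 ≡ 115 (mod 431)
13^8 = (13^4)^2 ≡ 115^2 = 13225 ≡ 295 (mod 431)
13^16 = (13^8)^2 ≡ 295^2 = 87025 ≡ 394 (mod 431)
13^27 = 13^16 · 13^8 · 13^2 · 13^1 ≡ 394 · 295 · 169 · 13 ≡ 154 (mod 431).
So B = 154. Amara then computes K = B^a mod p = 154^10 mod 431.
154^1 ≡ 154 (mod 431)
154^2 = (154^1)^2 ≡ 154^2 = 23716 ≡ 11 (mod 431)
154^4 = (154^2)^2 ≡ 11^2 = 121 ≡ 121 (mod 431)
154^8 = (154^4)^2 ≡ 121^2 = 14641 ≡ 418 (mod 431)
154^10 = 154^8 · 154^2 ≡ 418 · 11 ≡ 288 (mod 431).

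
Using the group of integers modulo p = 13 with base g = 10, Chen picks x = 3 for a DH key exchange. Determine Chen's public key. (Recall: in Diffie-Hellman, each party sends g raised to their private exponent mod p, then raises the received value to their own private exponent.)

Public value = 10^3 mod 13.
10^1 ≡ 10 (mod 13)
10^2 = (10^1)^2 ≡ 10^2 = 100 ≡ 9 (mod 13)
10^3 = 10^2 · 10^1 ≡ 9 · 10 ≡ 12 (mod 13).

12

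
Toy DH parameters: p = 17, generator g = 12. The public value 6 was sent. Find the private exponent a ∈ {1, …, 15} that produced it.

Try successive powers of 12 modulo 17:
12^1 ≡ 12
12^2 ≡ 8
12^3 ≡ 11
12^4 ≡ 13
12^5 ≡ 3
12^6 ≡ 2
12^7 ≡ 7
12^8 ≡ 16
12^9 ≡ 5
12^10 ≡ 9
12^11 ≡ 6
Found: a = 11.

11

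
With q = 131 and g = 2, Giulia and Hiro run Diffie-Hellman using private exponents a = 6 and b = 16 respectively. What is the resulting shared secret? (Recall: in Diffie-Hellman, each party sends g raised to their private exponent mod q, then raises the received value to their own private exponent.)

Giulia sends A = g^a mod q = 2^6 mod 131.
2^1 ≡ 2 (mod 131)
2^2 = (2^1)^2 ≡ 2^2 = 4 ≡ 4 (mod 131)
2^4 = (2^2)^2 ≡ 4^2 = 16 ≡ 16 (mod 131)
2^6 = 2^4 · 2^2 ≡ 16 · 4 ≡ 64 (mod 131).
So A = 64. Hiro then computes K = A^b mod q = 64^16 mod 131.
64^1 ≡ 64 (mod 131)
64^2 = (64^1)^2 ≡ 64^2 = 4096 ≡ 35 (mod 131)
64^4 = (64^2)^2 ≡ 35^2 = 1225 ≡ 46 (mod 131)
64^8 = (64^4)^2 ≡ 46^2 = 2116 ≡ 20 (mod 131)
64^16 = (64^8)^2 ≡ 20^2 = 400 ≡ 7 (mod 131)

7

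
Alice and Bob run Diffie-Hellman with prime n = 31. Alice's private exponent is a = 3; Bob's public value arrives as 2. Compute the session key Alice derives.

8

Shared key K = 2^3 mod 31.
2^1 ≡ 2 (mod 31)
2^2 = (2^1)^2 ≡ 2^2 = 4 ≡ 4 (mod 31)
2^3 = 2^2 · 2^1 ≡ 4 · 2 ≡ 8 (mod 31).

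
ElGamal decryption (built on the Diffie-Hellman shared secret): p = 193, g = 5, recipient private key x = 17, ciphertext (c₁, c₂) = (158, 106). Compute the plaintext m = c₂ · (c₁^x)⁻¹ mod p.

Shared mask s = c₁^x mod p = 158^17 mod 193.
158^1 ≡ 158 (mod 193)
158^2 = (158^1)^2 ≡ 158^2 = 24964 ≡ 67 (mod 193)
158^4 = (158^2)^2 ≡ 67^2 = 4489 ≡ 50 (mod 193)
158^8 = (158^4)^2 ≡ 50^2 = 2500 ≡ 184 (mod 193)
158^16 = (158^8)^2 ≡ 184^2 = 33856 ≡ 81 (mod 193)
158^17 = 158^16 · 158^1 ≡ 81 · 158 ≡ 60 (mod 193).
So s = 60; s⁻¹ ≡ 74 (mod 193).
m = c₂ · s⁻¹ mod 193 = 106 · 74 mod 193 = 124.

124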